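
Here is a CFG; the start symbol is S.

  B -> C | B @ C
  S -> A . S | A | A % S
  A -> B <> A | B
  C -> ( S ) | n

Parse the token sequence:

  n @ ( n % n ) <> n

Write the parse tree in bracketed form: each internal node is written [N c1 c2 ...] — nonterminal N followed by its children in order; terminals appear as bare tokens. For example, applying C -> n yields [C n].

[S [A [B [B [C n]] @ [C ( [S [A [B [C n]]] % [S [A [B [C n]]]]] )]] <> [A [B [C n]]]]]

S
A
B <> A
B @ C <> A
C @ C <> A
n @ C <> A
n @ ( S ) <> A
n @ ( A % S ) <> A
n @ ( B % S ) <> A
n @ ( C % S ) <> A
n @ ( n % S ) <> A
n @ ( n % A ) <> A
n @ ( n % B ) <> A
n @ ( n % C ) <> A
n @ ( n % n ) <> A
n @ ( n % n ) <> B
n @ ( n % n ) <> C
n @ ( n % n ) <> n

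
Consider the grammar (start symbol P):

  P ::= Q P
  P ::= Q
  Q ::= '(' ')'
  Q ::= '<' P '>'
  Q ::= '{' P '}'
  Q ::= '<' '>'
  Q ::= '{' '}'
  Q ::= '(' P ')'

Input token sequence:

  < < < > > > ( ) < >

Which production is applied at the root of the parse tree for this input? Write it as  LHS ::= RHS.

P ::= Q P

[P [Q < [P [Q < [P [Q < >]] >]] >] [P [Q ( )] [P [Q < >]]]]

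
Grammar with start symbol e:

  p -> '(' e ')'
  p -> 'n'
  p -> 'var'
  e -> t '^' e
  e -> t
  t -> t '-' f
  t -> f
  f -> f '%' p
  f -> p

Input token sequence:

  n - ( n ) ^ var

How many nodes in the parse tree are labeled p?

[e [t [t [f [p n]]] - [f [p ( [e [t [f [p n]]]] )]]] ^ [e [t [f [p var]]]]]

4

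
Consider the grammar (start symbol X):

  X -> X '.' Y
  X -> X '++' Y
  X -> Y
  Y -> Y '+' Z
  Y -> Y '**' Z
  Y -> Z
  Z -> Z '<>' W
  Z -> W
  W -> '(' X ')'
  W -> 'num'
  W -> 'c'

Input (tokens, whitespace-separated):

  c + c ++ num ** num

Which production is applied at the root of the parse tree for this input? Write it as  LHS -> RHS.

X -> X '++' Y

[X [X [Y [Y [Z [W c]]] + [Z [W c]]]] ++ [Y [Y [Z [W num]]] ** [Z [W num]]]]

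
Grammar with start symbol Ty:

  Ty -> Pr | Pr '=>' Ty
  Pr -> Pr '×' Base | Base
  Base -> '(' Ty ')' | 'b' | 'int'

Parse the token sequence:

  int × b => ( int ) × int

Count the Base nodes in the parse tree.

5

[Ty [Pr [Pr [Base int]] × [Base b]] => [Ty [Pr [Pr [Base ( [Ty [Pr [Base int]]] )]] × [Base int]]]]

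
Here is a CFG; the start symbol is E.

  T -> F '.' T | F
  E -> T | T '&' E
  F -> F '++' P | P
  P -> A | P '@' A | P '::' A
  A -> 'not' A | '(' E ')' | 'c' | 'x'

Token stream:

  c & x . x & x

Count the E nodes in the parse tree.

3

[E [T [F [P [A c]]]] & [E [T [F [P [A x]]] . [T [F [P [A x]]]]] & [E [T [F [P [A x]]]]]]]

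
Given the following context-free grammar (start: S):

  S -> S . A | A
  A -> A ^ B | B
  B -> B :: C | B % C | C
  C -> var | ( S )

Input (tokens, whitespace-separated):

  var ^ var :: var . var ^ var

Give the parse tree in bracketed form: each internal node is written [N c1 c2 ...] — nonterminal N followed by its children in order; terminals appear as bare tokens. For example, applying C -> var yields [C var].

[S [S [A [A [B [C var]]] ^ [B [B [C var]] :: [C var]]]] . [A [A [B [C var]]] ^ [B [C var]]]]

S
S . A
A . A
A ^ B . A
B ^ B . A
C ^ B . A
var ^ B . A
var ^ B :: C . A
var ^ C :: C . A
var ^ var :: C . A
var ^ var :: var . A
var ^ var :: var . A ^ B
var ^ var :: var . B ^ B
var ^ var :: var . C ^ B
var ^ var :: var . var ^ B
var ^ var :: var . var ^ C
var ^ var :: var . var ^ var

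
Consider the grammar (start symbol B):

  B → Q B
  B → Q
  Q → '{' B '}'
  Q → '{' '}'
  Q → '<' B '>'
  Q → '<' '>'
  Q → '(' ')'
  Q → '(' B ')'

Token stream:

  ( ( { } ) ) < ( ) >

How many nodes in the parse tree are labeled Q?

5

[B [Q ( [B [Q ( [B [Q { }]] )]] )] [B [Q < [B [Q ( )]] >]]]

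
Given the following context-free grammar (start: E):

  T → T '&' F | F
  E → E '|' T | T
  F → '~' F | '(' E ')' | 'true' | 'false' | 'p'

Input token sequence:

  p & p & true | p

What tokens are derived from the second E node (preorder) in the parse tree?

p & p & true

[E [E [T [T [T [F p]] & [F p]] & [F true]]] | [T [F p]]]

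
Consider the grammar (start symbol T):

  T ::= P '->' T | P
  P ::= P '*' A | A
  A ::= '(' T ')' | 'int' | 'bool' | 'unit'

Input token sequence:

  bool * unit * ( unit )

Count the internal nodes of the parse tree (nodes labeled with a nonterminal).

[T [P [P [P [A bool]] * [A unit]] * [A ( [T [P [A unit]]] )]]]

10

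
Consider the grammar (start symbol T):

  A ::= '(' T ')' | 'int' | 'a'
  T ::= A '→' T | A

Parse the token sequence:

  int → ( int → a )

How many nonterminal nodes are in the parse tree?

[T [A int] → [T [A ( [T [A int] → [T [A a]]] )]]]

8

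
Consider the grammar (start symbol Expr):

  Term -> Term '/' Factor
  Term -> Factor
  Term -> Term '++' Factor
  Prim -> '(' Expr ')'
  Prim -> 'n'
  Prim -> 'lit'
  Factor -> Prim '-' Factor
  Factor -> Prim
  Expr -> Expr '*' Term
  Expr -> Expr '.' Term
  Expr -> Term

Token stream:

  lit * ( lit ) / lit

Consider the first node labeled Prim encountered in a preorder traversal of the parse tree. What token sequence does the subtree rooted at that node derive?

[Expr [Expr [Term [Factor [Prim lit]]]] * [Term [Term [Factor [Prim ( [Expr [Term [Factor [Prim lit]]]] )]]] / [Factor [Prim lit]]]]

lit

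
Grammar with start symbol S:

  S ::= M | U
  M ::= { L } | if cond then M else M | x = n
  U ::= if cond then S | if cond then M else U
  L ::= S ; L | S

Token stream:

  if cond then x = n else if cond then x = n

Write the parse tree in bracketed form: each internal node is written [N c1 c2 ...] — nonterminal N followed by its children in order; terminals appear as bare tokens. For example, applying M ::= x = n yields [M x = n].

S
U
if cond then M else U
if cond then x = n else U
if cond then x = n else if cond then S
if cond then x = n else if cond then M
if cond then x = n else if cond then x = n

[S [U if cond then [M x = n] else [U if cond then [S [M x = n]]]]]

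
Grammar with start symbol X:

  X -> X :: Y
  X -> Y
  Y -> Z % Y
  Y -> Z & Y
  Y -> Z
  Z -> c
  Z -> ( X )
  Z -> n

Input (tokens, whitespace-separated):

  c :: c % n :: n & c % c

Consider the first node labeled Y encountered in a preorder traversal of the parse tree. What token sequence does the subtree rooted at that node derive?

c

[X [X [X [Y [Z c]]] :: [Y [Z c] % [Y [Z n]]]] :: [Y [Z n] & [Y [Z c] % [Y [Z c]]]]]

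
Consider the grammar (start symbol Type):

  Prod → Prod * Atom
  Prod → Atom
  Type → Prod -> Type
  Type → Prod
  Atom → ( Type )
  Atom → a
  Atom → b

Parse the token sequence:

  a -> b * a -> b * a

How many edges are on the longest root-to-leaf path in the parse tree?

[Type [Prod [Atom a]] -> [Type [Prod [Prod [Atom b]] * [Atom a]] -> [Type [Prod [Prod [Atom b]] * [Atom a]]]]]

6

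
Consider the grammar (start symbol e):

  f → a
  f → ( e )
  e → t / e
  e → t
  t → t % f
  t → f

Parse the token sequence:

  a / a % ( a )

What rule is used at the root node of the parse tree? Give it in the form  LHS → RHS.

e → t / e

[e [t [f a]] / [e [t [t [f a]] % [f ( [e [t [f a]]] )]]]]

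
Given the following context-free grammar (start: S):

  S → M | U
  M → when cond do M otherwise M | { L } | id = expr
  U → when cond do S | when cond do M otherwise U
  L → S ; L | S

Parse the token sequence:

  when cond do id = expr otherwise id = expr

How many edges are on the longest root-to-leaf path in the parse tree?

[S [M when cond do [M id = expr] otherwise [M id = expr]]]

3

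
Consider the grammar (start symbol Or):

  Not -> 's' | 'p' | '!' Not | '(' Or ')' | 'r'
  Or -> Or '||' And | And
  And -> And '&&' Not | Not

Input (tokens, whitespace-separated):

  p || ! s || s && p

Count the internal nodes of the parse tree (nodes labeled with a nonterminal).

12

[Or [Or [Or [And [Not p]]] || [And [Not ! [Not s]]]] || [And [And [Not s]] && [Not p]]]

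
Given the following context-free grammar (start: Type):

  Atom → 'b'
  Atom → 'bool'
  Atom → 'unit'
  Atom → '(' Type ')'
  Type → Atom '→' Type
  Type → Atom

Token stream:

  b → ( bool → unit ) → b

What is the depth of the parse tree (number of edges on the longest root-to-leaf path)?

[Type [Atom b] → [Type [Atom ( [Type [Atom bool] → [Type [Atom unit]]] )] → [Type [Atom b]]]]

6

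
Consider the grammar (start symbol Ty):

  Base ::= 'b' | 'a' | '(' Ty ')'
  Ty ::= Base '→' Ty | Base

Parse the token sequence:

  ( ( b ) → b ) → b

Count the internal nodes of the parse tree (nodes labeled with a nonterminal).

10

[Ty [Base ( [Ty [Base ( [Ty [Base b]] )] → [Ty [Base b]]] )] → [Ty [Base b]]]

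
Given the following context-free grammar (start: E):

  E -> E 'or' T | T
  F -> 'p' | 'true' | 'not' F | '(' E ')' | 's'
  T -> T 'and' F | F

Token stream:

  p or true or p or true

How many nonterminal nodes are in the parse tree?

12

[E [E [E [E [T [F p]]] or [T [F true]]] or [T [F p]]] or [T [F true]]]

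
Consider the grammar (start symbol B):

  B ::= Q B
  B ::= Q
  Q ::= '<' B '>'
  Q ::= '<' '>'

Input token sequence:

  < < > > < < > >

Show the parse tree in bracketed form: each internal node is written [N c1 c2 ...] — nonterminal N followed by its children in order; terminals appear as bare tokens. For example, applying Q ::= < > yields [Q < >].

[B [Q < [B [Q < >]] >] [B [Q < [B [Q < >]] >]]]

B
Q B
< B > B
< Q > B
< < > > B
< < > > Q
< < > > < B >
< < > > < Q >
< < > > < < > >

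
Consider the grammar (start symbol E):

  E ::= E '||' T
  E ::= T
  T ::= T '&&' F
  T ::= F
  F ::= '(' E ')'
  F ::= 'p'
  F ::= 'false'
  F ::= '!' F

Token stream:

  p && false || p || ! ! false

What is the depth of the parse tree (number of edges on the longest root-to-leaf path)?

[E [E [E [T [T [F p]] && [F false]]] || [T [F p]]] || [T [F ! [F ! [F false]]]]]

6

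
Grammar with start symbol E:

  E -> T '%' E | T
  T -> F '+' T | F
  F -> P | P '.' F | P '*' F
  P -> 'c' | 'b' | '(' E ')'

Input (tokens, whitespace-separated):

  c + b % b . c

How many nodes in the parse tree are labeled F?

4

[E [T [F [P c]] + [T [F [P b]]]] % [E [T [F [P b] . [F [P c]]]]]]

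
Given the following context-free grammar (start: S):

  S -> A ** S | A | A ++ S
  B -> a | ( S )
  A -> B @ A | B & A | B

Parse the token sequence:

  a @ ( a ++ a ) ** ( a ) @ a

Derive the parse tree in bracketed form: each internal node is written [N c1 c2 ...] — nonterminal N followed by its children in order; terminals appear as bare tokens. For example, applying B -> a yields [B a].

S
A ** S
B @ A ** S
a @ A ** S
a @ B ** S
a @ ( S ) ** S
a @ ( A ++ S ) ** S
a @ ( B ++ S ) ** S
a @ ( a ++ S ) ** S
a @ ( a ++ A ) ** S
a @ ( a ++ B ) ** S
a @ ( a ++ a ) ** S
a @ ( a ++ a ) ** A
a @ ( a ++ a ) ** B @ A
a @ ( a ++ a ) ** ( S ) @ A
a @ ( a ++ a ) ** ( A ) @ A
a @ ( a ++ a ) ** ( B ) @ A
a @ ( a ++ a ) ** ( a ) @ A
a @ ( a ++ a ) ** ( a ) @ B
a @ ( a ++ a ) ** ( a ) @ a

[S [A [B a] @ [A [B ( [S [A [B a]] ++ [S [A [B a]]]] )]]] ** [S [A [B ( [S [A [B a]]] )] @ [A [B a]]]]]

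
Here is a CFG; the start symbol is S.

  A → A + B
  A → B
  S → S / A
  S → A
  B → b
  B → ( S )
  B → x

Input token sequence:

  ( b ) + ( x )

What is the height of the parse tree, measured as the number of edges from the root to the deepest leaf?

[S [A [A [B ( [S [A [B b]]] )]] + [B ( [S [A [B x]]] )]]]

7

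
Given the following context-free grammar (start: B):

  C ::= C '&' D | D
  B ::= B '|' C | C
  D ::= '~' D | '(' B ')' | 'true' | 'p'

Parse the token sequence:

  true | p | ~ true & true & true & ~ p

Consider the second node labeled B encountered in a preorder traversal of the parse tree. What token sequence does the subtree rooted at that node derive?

[B [B [B [C [D true]]] | [C [D p]]] | [C [C [C [C [D ~ [D true]]] & [D true]] & [D true]] & [D ~ [D p]]]]

true | p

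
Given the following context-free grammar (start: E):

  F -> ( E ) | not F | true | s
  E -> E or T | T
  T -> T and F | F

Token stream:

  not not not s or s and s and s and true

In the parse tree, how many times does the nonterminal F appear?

[E [E [T [F not [F not [F not [F s]]]]]] or [T [T [T [T [F s]] and [F s]] and [F s]] and [F true]]]

8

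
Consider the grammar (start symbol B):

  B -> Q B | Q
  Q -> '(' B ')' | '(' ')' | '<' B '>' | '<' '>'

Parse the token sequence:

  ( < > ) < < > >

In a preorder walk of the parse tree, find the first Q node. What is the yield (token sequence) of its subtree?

[B [Q ( [B [Q < >]] )] [B [Q < [B [Q < >]] >]]]

( < > )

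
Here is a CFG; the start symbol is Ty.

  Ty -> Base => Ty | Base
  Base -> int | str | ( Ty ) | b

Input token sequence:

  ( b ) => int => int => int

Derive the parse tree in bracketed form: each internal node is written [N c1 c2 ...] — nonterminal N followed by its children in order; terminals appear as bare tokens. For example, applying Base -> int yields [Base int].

[Ty [Base ( [Ty [Base b]] )] => [Ty [Base int] => [Ty [Base int] => [Ty [Base int]]]]]

Ty
Base => Ty
( Ty ) => Ty
( Base ) => Ty
( b ) => Ty
( b ) => Base => Ty
( b ) => int => Ty
( b ) => int => Base => Ty
( b ) => int => int => Ty
( b ) => int => int => Base
( b ) => int => int => int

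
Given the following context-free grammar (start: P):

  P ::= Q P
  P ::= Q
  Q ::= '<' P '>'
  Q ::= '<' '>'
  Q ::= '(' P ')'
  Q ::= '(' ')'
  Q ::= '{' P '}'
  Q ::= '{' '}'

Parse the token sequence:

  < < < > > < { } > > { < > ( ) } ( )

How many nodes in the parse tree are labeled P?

[P [Q < [P [Q < [P [Q < >]] >] [P [Q < [P [Q { }]] >]]] >] [P [Q { [P [Q < >] [P [Q ( )]]] }] [P [Q ( )]]]]

9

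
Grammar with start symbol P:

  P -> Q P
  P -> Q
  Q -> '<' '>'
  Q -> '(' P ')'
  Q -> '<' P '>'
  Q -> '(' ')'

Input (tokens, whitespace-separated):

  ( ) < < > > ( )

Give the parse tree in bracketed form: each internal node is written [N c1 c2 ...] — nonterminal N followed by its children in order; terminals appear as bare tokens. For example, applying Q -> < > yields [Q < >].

[P [Q ( )] [P [Q < [P [Q < >]] >] [P [Q ( )]]]]

P
Q P
( ) P
( ) Q P
( ) < P > P
( ) < Q > P
( ) < < > > P
( ) < < > > Q
( ) < < > > ( )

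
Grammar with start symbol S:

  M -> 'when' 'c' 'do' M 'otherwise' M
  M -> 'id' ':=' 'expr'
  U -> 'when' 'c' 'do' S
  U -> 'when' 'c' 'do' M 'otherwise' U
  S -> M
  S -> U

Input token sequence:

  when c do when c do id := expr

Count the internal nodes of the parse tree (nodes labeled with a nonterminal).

[S [U when c do [S [U when c do [S [M id := expr]]]]]]

6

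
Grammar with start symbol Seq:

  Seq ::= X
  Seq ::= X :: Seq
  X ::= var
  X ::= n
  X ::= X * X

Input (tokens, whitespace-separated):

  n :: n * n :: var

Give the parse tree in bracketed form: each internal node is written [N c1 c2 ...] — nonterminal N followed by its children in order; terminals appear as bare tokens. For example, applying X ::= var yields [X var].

Seq
X :: Seq
n :: Seq
n :: X :: Seq
n :: X * X :: Seq
n :: n * X :: Seq
n :: n * n :: Seq
n :: n * n :: X
n :: n * n :: var

[Seq [X n] :: [Seq [X [X n] * [X n]] :: [Seq [X var]]]]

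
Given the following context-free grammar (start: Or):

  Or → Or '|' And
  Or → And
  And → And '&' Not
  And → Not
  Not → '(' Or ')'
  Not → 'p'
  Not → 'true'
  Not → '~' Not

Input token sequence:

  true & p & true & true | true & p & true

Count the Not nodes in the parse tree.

7

[Or [Or [And [And [And [And [Not true]] & [Not p]] & [Not true]] & [Not true]]] | [And [And [And [Not true]] & [Not p]] & [Not true]]]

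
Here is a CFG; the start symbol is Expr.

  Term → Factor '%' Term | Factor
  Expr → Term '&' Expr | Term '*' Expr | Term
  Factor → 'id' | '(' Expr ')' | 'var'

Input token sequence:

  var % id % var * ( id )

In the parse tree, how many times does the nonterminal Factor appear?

[Expr [Term [Factor var] % [Term [Factor id] % [Term [Factor var]]]] * [Expr [Term [Factor ( [Expr [Term [Factor id]]] )]]]]

5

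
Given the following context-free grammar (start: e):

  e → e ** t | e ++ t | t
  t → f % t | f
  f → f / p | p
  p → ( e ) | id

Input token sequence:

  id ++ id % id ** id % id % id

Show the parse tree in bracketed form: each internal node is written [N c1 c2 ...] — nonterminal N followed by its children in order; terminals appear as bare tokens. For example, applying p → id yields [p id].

e
e ** t
e ++ t ** t
t ++ t ** t
f ++ t ** t
p ++ t ** t
id ++ t ** t
id ++ f % t ** t
id ++ p % t ** t
id ++ id % t ** t
id ++ id % f ** t
id ++ id % p ** t
id ++ id % id ** t
id ++ id % id ** f % t
id ++ id % id ** p % t
id ++ id % id ** id % t
id ++ id % id ** id % f % t
id ++ id % id ** id % p % t
id ++ id % id ** id % id % t
id ++ id % id ** id % id % f
id ++ id % id ** id % id % p
id ++ id % id ** id % id % id

[e [e [e [t [f [p id]]]] ++ [t [f [p id]] % [t [f [p id]]]]] ** [t [f [p id]] % [t [f [p id]] % [t [f [p id]]]]]]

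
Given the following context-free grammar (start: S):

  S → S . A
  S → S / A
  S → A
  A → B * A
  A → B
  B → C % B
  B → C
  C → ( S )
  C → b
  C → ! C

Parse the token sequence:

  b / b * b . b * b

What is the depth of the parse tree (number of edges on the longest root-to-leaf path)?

[S [S [S [A [B [C b]]]] / [A [B [C b]] * [A [B [C b]]]]] . [A [B [C b]] * [A [B [C b]]]]]

6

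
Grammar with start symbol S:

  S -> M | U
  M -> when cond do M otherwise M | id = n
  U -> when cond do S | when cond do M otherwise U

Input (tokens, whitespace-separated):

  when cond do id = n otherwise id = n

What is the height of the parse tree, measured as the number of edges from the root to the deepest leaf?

[S [M when cond do [M id = n] otherwise [M id = n]]]

3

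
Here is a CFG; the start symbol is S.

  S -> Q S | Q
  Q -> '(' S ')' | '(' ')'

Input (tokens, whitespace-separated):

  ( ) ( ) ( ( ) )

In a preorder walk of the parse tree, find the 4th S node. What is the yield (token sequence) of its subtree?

( )

[S [Q ( )] [S [Q ( )] [S [Q ( [S [Q ( )]] )]]]]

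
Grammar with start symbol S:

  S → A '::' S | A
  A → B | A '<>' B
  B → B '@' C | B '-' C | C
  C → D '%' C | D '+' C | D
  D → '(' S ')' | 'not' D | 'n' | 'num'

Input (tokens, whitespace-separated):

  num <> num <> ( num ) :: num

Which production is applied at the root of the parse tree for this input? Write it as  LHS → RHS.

[S [A [A [A [B [C [D num]]]] <> [B [C [D num]]]] <> [B [C [D ( [S [A [B [C [D num]]]]] )]]]] :: [S [A [B [C [D num]]]]]]

S → A '::' S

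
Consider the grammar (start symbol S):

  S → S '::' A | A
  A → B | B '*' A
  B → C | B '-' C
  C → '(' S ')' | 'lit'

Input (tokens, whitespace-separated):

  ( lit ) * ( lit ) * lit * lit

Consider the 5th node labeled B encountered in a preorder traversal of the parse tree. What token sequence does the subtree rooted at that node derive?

lit

[S [A [B [C ( [S [A [B [C lit]]]] )]] * [A [B [C ( [S [A [B [C lit]]]] )]] * [A [B [C lit]] * [A [B [C lit]]]]]]]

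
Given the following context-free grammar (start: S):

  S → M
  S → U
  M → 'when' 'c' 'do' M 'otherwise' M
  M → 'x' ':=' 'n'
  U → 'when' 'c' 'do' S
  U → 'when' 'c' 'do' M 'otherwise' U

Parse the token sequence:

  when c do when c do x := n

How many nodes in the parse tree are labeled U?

2

[S [U when c do [S [U when c do [S [M x := n]]]]]]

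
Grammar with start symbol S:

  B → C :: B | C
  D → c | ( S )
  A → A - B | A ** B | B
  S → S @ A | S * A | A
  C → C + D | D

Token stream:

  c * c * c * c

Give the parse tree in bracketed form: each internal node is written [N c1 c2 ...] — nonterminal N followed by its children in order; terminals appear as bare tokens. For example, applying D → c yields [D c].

S
S * A
S * A * A
S * A * A * A
A * A * A * A
B * A * A * A
C * A * A * A
D * A * A * A
c * A * A * A
c * B * A * A
c * C * A * A
c * D * A * A
c * c * A * A
c * c * B * A
c * c * C * A
c * c * D * A
c * c * c * A
c * c * c * B
c * c * c * C
c * c * c * D
c * c * c * c

[S [S [S [S [A [B [C [D c]]]]] * [A [B [C [D c]]]]] * [A [B [C [D c]]]]] * [A [B [C [D c]]]]]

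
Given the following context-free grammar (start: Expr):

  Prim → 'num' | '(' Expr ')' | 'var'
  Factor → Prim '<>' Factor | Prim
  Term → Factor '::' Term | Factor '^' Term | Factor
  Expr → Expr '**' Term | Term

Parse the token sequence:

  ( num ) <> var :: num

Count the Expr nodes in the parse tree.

2

[Expr [Term [Factor [Prim ( [Expr [Term [Factor [Prim num]]]] )] <> [Factor [Prim var]]] :: [Term [Factor [Prim num]]]]]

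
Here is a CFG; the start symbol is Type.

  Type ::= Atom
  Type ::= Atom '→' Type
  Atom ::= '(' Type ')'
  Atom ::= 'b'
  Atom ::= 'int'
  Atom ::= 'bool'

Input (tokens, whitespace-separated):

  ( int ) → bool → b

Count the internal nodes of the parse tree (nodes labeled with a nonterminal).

[Type [Atom ( [Type [Atom int]] )] → [Type [Atom bool] → [Type [Atom b]]]]

8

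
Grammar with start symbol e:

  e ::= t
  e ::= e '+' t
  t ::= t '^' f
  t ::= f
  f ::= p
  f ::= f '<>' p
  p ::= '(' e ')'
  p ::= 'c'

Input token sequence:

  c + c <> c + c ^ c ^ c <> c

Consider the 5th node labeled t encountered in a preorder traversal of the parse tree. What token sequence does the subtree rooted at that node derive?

c

[e [e [e [t [f [p c]]]] + [t [f [f [p c]] <> [p c]]]] + [t [t [t [f [p c]]] ^ [f [p c]]] ^ [f [f [p c]] <> [p c]]]]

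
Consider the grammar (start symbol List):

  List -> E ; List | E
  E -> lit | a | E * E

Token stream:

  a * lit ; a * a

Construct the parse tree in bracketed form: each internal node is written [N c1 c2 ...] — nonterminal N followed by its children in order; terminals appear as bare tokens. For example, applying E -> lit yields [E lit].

List
E ; List
E * E ; List
a * E ; List
a * lit ; List
a * lit ; E
a * lit ; E * E
a * lit ; a * E
a * lit ; a * a

[List [E [E a] * [E lit]] ; [List [E [E a] * [E a]]]]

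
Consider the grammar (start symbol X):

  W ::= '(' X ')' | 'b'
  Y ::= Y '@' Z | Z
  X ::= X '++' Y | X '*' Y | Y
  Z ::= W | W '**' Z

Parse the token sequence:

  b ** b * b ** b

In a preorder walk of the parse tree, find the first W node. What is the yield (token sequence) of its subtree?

[X [X [Y [Z [W b] ** [Z [W b]]]]] * [Y [Z [W b] ** [Z [W b]]]]]

b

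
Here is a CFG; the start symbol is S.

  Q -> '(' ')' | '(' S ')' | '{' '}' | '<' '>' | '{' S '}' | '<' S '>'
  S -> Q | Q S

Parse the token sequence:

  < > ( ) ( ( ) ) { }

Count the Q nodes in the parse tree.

[S [Q < >] [S [Q ( )] [S [Q ( [S [Q ( )]] )] [S [Q { }]]]]]

5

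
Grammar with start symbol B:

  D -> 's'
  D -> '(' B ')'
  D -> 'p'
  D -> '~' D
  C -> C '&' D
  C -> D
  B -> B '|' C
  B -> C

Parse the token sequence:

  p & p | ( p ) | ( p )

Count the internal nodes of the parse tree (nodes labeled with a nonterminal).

[B [B [B [C [C [D p]] & [D p]]] | [C [D ( [B [C [D p]]] )]]] | [C [D ( [B [C [D p]]] )]]]

17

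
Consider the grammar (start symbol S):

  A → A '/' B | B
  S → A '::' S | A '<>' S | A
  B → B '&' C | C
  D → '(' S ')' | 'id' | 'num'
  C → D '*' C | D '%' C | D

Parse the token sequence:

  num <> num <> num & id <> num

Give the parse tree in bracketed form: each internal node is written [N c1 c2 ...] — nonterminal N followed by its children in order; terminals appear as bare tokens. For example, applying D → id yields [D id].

[S [A [B [C [D num]]]] <> [S [A [B [C [D num]]]] <> [S [A [B [B [C [D num]]] & [C [D id]]]] <> [S [A [B [C [D num]]]]]]]]

S
A <> S
B <> S
C <> S
D <> S
num <> S
num <> A <> S
num <> B <> S
num <> C <> S
num <> D <> S
num <> num <> S
num <> num <> A <> S
num <> num <> B <> S
num <> num <> B & C <> S
num <> num <> C & C <> S
num <> num <> D & C <> S
num <> num <> num & C <> S
num <> num <> num & D <> S
num <> num <> num & id <> S
num <> num <> num & id <> A
num <> num <> num & id <> B
num <> num <> num & id <> C
num <> num <> num & id <> D
num <> num <> num & id <> num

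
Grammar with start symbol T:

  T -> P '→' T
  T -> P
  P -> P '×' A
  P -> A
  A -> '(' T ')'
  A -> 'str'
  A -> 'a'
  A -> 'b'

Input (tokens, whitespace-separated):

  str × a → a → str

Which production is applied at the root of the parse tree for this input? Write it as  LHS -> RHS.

T -> P '→' T

[T [P [P [A str]] × [A a]] → [T [P [A a]] → [T [P [A str]]]]]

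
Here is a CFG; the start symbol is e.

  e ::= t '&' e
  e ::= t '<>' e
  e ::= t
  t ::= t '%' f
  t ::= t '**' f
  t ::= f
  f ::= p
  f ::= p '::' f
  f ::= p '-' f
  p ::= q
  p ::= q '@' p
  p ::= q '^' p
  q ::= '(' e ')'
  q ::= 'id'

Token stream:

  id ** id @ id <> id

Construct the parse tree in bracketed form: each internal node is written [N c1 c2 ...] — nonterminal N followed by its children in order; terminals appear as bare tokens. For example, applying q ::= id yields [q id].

e
t <> e
t ** f <> e
f ** f <> e
p ** f <> e
q ** f <> e
id ** f <> e
id ** p <> e
id ** q @ p <> e
id ** id @ p <> e
id ** id @ q <> e
id ** id @ id <> e
id ** id @ id <> t
id ** id @ id <> f
id ** id @ id <> p
id ** id @ id <> q
id ** id @ id <> id

[e [t [t [f [p [q id]]]] ** [f [p [q id] @ [p [q id]]]]] <> [e [t [f [p [q id]]]]]]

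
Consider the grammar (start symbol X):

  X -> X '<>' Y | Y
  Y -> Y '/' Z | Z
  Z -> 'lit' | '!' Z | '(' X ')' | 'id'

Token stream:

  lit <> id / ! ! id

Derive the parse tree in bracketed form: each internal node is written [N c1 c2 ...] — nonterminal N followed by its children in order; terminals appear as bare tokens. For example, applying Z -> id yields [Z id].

[X [X [Y [Z lit]]] <> [Y [Y [Z id]] / [Z ! [Z ! [Z id]]]]]

X
X <> Y
Y <> Y
Z <> Y
lit <> Y
lit <> Y / Z
lit <> Z / Z
lit <> id / Z
lit <> id / ! Z
lit <> id / ! ! Z
lit <> id / ! ! id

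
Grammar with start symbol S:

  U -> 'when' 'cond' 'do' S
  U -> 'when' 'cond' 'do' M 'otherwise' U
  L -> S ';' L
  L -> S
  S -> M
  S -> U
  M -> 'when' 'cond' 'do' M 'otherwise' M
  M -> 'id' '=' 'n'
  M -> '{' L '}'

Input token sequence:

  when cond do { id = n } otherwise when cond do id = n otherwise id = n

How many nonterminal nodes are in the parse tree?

[S [M when cond do [M { [L [S [M id = n]]] }] otherwise [M when cond do [M id = n] otherwise [M id = n]]]]

9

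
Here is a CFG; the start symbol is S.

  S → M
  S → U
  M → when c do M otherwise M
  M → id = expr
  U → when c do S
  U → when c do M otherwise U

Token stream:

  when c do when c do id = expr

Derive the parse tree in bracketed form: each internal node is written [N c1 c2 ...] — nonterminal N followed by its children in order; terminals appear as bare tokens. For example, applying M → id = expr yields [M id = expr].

S
U
when c do S
when c do U
when c do when c do S
when c do when c do M
when c do when c do id = expr

[S [U when c do [S [U when c do [S [M id = expr]]]]]]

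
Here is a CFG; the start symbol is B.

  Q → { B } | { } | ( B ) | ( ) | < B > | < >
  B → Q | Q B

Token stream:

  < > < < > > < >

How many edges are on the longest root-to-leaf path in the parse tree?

5

[B [Q < >] [B [Q < [B [Q < >]] >] [B [Q < >]]]]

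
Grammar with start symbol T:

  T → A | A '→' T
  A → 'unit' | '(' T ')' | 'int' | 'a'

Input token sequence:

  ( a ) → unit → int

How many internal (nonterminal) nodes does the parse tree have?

8

[T [A ( [T [A a]] )] → [T [A unit] → [T [A int]]]]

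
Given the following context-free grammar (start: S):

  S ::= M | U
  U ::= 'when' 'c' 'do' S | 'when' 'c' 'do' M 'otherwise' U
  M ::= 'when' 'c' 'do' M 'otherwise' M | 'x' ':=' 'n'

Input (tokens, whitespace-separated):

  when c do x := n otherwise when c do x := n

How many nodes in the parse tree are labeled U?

2

[S [U when c do [M x := n] otherwise [U when c do [S [M x := n]]]]]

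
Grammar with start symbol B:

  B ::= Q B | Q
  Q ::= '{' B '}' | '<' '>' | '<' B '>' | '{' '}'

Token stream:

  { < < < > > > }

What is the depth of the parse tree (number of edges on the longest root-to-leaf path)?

8

[B [Q { [B [Q < [B [Q < [B [Q < >]] >]] >]] }]]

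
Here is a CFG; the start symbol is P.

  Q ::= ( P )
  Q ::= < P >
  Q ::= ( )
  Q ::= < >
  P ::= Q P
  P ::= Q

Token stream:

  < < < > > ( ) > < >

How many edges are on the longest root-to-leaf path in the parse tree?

[P [Q < [P [Q < [P [Q < >]] >] [P [Q ( )]]] >] [P [Q < >]]]

6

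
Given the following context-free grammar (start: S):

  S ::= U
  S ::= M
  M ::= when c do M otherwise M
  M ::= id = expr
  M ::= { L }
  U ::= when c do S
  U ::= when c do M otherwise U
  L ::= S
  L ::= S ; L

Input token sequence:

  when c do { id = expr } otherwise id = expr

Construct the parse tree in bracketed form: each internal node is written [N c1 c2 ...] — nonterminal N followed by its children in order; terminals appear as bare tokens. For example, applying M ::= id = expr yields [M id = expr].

[S [M when c do [M { [L [S [M id = expr]]] }] otherwise [M id = expr]]]

S
M
when c do M otherwise M
when c do { L } otherwise M
when c do { S } otherwise M
when c do { M } otherwise M
when c do { id = expr } otherwise M
when c do { id = expr } otherwise id = expr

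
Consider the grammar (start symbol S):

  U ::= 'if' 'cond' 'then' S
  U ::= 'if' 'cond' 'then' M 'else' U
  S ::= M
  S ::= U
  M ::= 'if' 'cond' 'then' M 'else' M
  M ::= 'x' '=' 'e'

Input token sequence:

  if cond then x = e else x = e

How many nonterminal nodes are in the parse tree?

[S [M if cond then [M x = e] else [M x = e]]]

4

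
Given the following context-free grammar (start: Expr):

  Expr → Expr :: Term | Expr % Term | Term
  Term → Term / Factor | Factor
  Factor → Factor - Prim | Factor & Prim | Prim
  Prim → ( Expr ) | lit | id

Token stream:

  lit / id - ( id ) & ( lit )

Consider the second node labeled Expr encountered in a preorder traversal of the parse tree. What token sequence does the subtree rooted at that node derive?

[Expr [Term [Term [Factor [Prim lit]]] / [Factor [Factor [Factor [Prim id]] - [Prim ( [Expr [Term [Factor [Prim id]]]] )]] & [Prim ( [Expr [Term [Factor [Prim lit]]]] )]]]]

id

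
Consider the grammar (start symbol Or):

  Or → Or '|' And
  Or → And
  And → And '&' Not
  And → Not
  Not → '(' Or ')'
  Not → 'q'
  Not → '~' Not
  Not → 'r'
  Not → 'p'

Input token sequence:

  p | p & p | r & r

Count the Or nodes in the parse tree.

3

[Or [Or [Or [And [Not p]]] | [And [And [Not p]] & [Not p]]] | [And [And [Not r]] & [Not r]]]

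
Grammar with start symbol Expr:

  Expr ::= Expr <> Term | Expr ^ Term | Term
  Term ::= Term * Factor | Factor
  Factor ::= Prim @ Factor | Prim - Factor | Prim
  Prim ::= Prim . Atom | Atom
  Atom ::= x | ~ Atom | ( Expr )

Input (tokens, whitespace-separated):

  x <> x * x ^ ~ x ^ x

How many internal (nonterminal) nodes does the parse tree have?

[Expr [Expr [Expr [Expr [Term [Factor [Prim [Atom x]]]]] <> [Term [Term [Factor [Prim [Atom x]]]] * [Factor [Prim [Atom x]]]]] ^ [Term [Factor [Prim [Atom ~ [Atom x]]]]]] ^ [Term [Factor [Prim [Atom x]]]]]

25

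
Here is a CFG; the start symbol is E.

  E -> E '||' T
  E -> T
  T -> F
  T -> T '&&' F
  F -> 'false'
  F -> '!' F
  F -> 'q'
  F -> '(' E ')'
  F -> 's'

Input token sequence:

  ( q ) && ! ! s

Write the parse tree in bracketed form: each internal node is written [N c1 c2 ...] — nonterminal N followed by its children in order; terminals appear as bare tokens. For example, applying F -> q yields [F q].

[E [T [T [F ( [E [T [F q]]] )]] && [F ! [F ! [F s]]]]]

E
T
T && F
F && F
( E ) && F
( T ) && F
( F ) && F
( q ) && F
( q ) && ! F
( q ) && ! ! F
( q ) && ! ! s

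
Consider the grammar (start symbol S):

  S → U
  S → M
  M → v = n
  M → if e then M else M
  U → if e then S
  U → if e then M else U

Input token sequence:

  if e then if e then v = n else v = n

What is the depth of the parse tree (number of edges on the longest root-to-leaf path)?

5

[S [U if e then [S [M if e then [M v = n] else [M v = n]]]]]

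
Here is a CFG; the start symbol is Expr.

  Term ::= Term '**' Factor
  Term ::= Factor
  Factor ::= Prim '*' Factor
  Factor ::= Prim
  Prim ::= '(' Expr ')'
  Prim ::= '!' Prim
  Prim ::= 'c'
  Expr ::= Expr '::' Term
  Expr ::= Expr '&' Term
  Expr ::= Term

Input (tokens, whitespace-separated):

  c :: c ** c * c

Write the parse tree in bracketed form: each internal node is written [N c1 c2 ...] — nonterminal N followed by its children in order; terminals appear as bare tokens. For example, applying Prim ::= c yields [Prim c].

Expr
Expr :: Term
Term :: Term
Factor :: Term
Prim :: Term
c :: Term
c :: Term ** Factor
c :: Factor ** Factor
c :: Prim ** Factor
c :: c ** Factor
c :: c ** Prim * Factor
c :: c ** c * Factor
c :: c ** c * Prim
c :: c ** c * c

[Expr [Expr [Term [Factor [Prim c]]]] :: [Term [Term [Factor [Prim c]]] ** [Factor [Prim c] * [Factor [Prim c]]]]]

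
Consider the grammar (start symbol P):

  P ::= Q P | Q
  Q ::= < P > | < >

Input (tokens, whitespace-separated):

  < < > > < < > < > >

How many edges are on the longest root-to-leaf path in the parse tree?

[P [Q < [P [Q < >]] >] [P [Q < [P [Q < >] [P [Q < >]]] >]]]

6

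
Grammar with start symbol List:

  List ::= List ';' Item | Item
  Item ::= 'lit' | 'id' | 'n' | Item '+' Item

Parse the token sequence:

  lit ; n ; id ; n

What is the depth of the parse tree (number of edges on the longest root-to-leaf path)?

[List [List [List [List [Item lit]] ; [Item n]] ; [Item id]] ; [Item n]]

5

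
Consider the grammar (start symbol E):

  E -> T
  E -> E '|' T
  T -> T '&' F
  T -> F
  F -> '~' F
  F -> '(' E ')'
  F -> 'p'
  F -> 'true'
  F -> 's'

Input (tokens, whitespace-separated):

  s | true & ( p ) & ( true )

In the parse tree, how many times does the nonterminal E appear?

4

[E [E [T [F s]]] | [T [T [T [F true]] & [F ( [E [T [F p]]] )]] & [F ( [E [T [F true]]] )]]]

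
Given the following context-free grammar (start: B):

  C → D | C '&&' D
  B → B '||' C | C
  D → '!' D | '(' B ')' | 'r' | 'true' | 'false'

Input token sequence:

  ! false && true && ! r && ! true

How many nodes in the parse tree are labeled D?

7

[B [C [C [C [C [D ! [D false]]] && [D true]] && [D ! [D r]]] && [D ! [D true]]]]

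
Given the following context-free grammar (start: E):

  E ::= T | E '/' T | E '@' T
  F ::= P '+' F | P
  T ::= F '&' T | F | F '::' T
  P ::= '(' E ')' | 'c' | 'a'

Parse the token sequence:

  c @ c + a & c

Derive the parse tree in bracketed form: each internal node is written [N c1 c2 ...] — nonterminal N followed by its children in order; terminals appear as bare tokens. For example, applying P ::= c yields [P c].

E
E @ T
T @ T
F @ T
P @ T
c @ T
c @ F & T
c @ P + F & T
c @ c + F & T
c @ c + P & T
c @ c + a & T
c @ c + a & F
c @ c + a & P
c @ c + a & c

[E [E [T [F [P c]]]] @ [T [F [P c] + [F [P a]]] & [T [F [P c]]]]]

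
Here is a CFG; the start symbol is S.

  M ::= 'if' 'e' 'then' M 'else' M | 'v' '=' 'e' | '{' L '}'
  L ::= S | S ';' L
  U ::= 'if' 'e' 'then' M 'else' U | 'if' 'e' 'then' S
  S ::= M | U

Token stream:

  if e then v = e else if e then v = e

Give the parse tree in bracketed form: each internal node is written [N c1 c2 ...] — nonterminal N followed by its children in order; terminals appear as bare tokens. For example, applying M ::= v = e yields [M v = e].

S
U
if e then M else U
if e then v = e else U
if e then v = e else if e then S
if e then v = e else if e then M
if e then v = e else if e then v = e

[S [U if e then [M v = e] else [U if e then [S [M v = e]]]]]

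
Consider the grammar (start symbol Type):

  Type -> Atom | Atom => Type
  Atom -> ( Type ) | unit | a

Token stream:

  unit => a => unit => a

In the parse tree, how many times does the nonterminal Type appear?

4

[Type [Atom unit] => [Type [Atom a] => [Type [Atom unit] => [Type [Atom a]]]]]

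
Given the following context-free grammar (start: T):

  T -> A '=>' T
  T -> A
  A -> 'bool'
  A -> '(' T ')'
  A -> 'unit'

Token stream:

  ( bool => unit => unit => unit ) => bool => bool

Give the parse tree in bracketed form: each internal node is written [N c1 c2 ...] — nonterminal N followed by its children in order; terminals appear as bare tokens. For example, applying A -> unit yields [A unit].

[T [A ( [T [A bool] => [T [A unit] => [T [A unit] => [T [A unit]]]]] )] => [T [A bool] => [T [A bool]]]]

T
A => T
( T ) => T
( A => T ) => T
( bool => T ) => T
( bool => A => T ) => T
( bool => unit => T ) => T
( bool => unit => A => T ) => T
( bool => unit => unit => T ) => T
( bool => unit => unit => A ) => T
( bool => unit => unit => unit ) => T
( bool => unit => unit => unit ) => A => T
( bool => unit => unit => unit ) => bool => T
( bool => unit => unit => unit ) => bool => A
( bool => unit => unit => unit ) => bool => bool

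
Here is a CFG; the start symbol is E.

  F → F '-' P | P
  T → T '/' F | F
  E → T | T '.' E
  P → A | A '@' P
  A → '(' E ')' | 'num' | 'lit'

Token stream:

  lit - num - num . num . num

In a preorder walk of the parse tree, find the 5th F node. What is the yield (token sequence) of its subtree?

num

[E [T [F [F [F [P [A lit]]] - [P [A num]]] - [P [A num]]]] . [E [T [F [P [A num]]]] . [E [T [F [P [A num]]]]]]]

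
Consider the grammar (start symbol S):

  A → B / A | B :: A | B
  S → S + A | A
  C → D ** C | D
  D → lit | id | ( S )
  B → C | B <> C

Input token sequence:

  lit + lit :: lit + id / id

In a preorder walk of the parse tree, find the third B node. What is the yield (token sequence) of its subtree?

lit

[S [S [S [A [B [C [D lit]]]]] + [A [B [C [D lit]]] :: [A [B [C [D lit]]]]]] + [A [B [C [D id]]] / [A [B [C [D id]]]]]]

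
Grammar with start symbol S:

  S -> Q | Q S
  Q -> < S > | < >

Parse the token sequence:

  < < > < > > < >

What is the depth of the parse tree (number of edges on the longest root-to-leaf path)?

5

[S [Q < [S [Q < >] [S [Q < >]]] >] [S [Q < >]]]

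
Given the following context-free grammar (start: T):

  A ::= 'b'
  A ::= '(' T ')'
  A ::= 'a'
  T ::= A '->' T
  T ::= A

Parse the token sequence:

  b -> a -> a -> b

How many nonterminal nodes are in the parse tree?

8

[T [A b] -> [T [A a] -> [T [A a] -> [T [A b]]]]]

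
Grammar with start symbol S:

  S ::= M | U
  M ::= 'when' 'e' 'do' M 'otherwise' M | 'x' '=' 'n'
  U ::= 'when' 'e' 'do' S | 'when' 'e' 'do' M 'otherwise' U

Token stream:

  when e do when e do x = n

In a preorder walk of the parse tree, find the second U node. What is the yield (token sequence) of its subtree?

when e do x = n

[S [U when e do [S [U when e do [S [M x = n]]]]]]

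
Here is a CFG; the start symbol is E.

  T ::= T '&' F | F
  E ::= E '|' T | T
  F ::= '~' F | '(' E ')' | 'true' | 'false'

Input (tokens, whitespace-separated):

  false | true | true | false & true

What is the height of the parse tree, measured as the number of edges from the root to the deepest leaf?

[E [E [E [E [T [F false]]] | [T [F true]]] | [T [F true]]] | [T [T [F false]] & [F true]]]

6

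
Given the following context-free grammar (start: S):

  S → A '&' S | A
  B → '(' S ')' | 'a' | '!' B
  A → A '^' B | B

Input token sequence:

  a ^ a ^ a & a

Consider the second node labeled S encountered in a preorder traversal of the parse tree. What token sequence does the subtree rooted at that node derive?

[S [A [A [A [B a]] ^ [B a]] ^ [B a]] & [S [A [B a]]]]

a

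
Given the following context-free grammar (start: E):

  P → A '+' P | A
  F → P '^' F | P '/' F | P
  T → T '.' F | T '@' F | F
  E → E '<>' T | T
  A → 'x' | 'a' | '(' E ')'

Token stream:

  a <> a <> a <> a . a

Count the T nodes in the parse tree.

[E [E [E [E [T [F [P [A a]]]]] <> [T [F [P [A a]]]]] <> [T [F [P [A a]]]]] <> [T [T [F [P [A a]]]] . [F [P [A a]]]]]

5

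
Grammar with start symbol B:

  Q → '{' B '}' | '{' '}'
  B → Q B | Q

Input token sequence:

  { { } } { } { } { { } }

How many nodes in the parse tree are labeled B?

6

[B [Q { [B [Q { }]] }] [B [Q { }] [B [Q { }] [B [Q { [B [Q { }]] }]]]]]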